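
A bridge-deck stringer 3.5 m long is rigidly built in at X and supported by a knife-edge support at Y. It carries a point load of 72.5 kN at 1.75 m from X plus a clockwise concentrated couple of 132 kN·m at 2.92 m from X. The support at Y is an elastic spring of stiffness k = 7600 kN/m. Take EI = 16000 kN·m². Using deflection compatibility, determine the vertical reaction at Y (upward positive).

R_Y = 67.7 kN

Release the roller at Y. Primary structure: cantilever fixed at X.
Primary-structure tip deflection at Y by superposition:
  point load 72.5 at a = 1.75: Pa²(3L − a)/(6EI) = 323.8/EI
  clockwise couple 132 at a = 2.92: M₀a(2L − a)/(2EI) = 786.3/EI
  δ_0 = 1110/EI
Flexibility coefficient — unit upward force at Y: δ_{YY} = L³/(3EI) = 14.29/EI.
With EI = 16000 kN·m²: δ_0 = 0.069381 m and δ_{YY} = 0.000893 m/kN.
Compatibility — the spring shortens by R_Y/k under the reaction it provides: δ_0 − R_Y·δ_{YY} = R_Y/k. With 1/k = 0.000132 m/kN, R_Y = δ_0 / (δ_{YY} + 1/k) = 0.069381 / (0.000893 + 0.000132) = 67.7 kN.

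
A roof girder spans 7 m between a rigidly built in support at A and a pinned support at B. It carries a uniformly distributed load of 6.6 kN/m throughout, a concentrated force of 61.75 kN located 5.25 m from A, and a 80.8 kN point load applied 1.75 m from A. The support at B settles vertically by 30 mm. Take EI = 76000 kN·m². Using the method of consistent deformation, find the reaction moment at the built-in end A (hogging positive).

Release the roller at B. Primary structure: cantilever fixed at A.
Downward deflection at the released point B due to the loads:
  UDL 6.6: wL⁴/(8EI) = 1981/EI
  point load 61.75 at a = 5.25: Pa²(3L − a)/(6EI) = 4468/EI
  point load 80.8 at a = 1.75: Pa²(3L − a)/(6EI) = 793.9/EI
  δ_0 = 7242/EI
Tip deflection under a unit load at B: L³/(3EI) = 114.3/EI.
With EI = 76000 kN·m²: δ_0 = 0.095295 m and δ_{BB} = 0.001504 m/kN.
Compatibility — the beam at B must follow the support down by 0.03 m: δ_0 − R_B·δ_{BB} = 0.03, so R_B = (0.095295 − 0.03)/0.001504 = 43.4 kN.
Moment equilibrium about A: M_A = Σ(load moments about A) − R_B·L = 627.3 − 43.4×7 = 323.5 kN·m.

M_A = 323.5 kN·m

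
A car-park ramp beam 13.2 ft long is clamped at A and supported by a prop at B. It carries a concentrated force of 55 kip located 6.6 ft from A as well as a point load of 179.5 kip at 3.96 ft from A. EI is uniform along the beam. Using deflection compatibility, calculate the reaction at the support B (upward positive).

R_B = 39 kip

Take the reaction at B as the redundant and release it; the primary structure is a cantilever fixed at A.
Free-end deflection of the primary structure under the applied loading (downward +):
  point load 55 at a = 6.6: Pa²(3L − a)/(6EI) = 13177/EI
  point load 179.5 at a = 3.96: Pa²(3L − a)/(6EI) = 16720/EI
  δ_0 = 29897/EI
Tip deflection under a unit load at B: L³/(3EI) = 766.7/EI.
Compatibility at B: δ_0 − R_B·δ_{BB} = 0, so R_B = 29897/766.7 = 39 kip.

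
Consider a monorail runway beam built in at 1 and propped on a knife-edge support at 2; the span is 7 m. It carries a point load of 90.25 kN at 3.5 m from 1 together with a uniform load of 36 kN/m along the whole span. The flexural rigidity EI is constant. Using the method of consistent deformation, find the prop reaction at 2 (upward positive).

Choose R_2 as the redundant. The primary structure is the cantilever fixed at 1.
Downward deflection at the released point 2 due to the loads:
  point load 90.25 at a = 3.5: Pa²(3L − a)/(6EI) = 3225/EI
  UDL 36: wL⁴/(8EI) = 10804/EI
  δ_0 = 14029/EI
Flexibility coefficient — unit upward force at 2: δ_{22} = L³/(3EI) = 114.3/EI.
Compatibility at 2: δ_0 − R_2·δ_{22} = 0, so R_2 = 14029/114.3 = 122.7 kN.

R_2 = 122.7 kN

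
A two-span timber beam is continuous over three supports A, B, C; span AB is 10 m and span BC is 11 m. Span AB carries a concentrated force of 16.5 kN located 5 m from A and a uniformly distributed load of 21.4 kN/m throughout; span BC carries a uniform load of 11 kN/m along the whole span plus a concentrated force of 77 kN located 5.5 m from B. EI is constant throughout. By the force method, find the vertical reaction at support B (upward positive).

R_B = 273.9 kN

Release continuity at B by inserting a hinge; the redundant is the internal moment M_B. The primary structure is two simply-supported spans AB and BC.
Discontinuity in slope at B on the released structure — sum the simple-span end rotations:
  span AB: point load 16.5 at a = 5: Pab(L + a)/(6LEI) = 103.1/EI
  span AB: UDL 21.4: wL³/(24EI) = 891.7/EI
  span BC: UDL 11: wL³/(24EI) = 610/EI
  span BC: point load 77 at a = 5.5: Pab(L + b)/(6LEI) = 582.3/EI
  relative rotation θ_0 = (994.8 + 1192)/EI = 2187/EI
A unit hogging moment at B produces rotation L₁/(3EI) + L₂/(3EI) = 7/EI.
Slope continuity at B: θ_0 = M_B·7/EI, so M_B = 2187/7 = 312.4 kN·m (hogging).
Span AB, ΣM about A with M_B applied at B: R_B^{AB}·10 = 1152 + 312.4, so R_B^{AB} = 146.5 kN and R_A = 230.5 − 146.5 = 84.01 kN.
Span BC, ΣM about C: R_B^{BC}·11 = 1089 + 312.4, so R_B^{BC} = 127.4 kN and R_C = 198 − 127.4 = 70.6 kN.
R_B = 146.5 + 127.4 = 273.9 kN.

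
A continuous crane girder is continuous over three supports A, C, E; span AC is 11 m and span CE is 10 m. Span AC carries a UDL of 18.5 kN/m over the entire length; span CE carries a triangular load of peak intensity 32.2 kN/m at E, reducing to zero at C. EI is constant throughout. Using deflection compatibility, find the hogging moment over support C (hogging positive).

Release continuity at C by inserting a hinge; the redundant is the internal moment M_C. The primary structure is two simply-supported spans AC and CE.
Rotations at C on the released spans (each span's end-slope, ×1/EI):
  span AC: UDL 18.5: wL³/(24EI) = 1026/EI
  span CE: triangular load, peak 32.2: 7w₀L³/(360EI) = 626.1/EI
  relative rotation θ_0 = (1026 + 626.1)/EI = 1652/EI
A unit hogging moment at C produces rotation L₁/(3EI) + L₂/(3EI) = 7/EI.
Slope continuity at C: θ_0 = M_C·7/EI, so M_C = 1652/7 = 236 kN·m (hogging).

M_C = 236 kN·m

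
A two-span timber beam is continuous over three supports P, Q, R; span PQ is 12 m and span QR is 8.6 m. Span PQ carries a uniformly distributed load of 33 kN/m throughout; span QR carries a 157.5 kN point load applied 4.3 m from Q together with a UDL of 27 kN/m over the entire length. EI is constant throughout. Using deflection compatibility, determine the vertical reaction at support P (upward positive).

R_P = 151.6 kN

Insert a hinge at Q; M_Q is the redundant, and each span becomes simply supported.
End slopes at the hinge Q, treating each span as simply supported:
  span PQ: UDL 33: wL³/(24EI) = 2376/EI
  span QR: point load 157.5 at a = 4.3: Pab(L + b)/(6LEI) = 728/EI
  span QR: UDL 27: wL³/(24EI) = 715.6/EI
  relative rotation θ_0 = (2376 + 1444)/EI = 3820/EI
A unit hogging moment at Q produces rotation L₁/(3EI) + L₂/(3EI) = 6.867/EI.
Slope continuity at Q: θ_0 = M_Q·6.867/EI, so M_Q = 3820/6.867 = 556.3 kN·m (hogging).
Span PQ, ΣM about P with M_Q applied at Q: R_Q^{PQ}·12 = 2376 + 556.3, so R_Q^{PQ} = 244.4 kN and R_P = 396 − 244.4 = 151.6 kN.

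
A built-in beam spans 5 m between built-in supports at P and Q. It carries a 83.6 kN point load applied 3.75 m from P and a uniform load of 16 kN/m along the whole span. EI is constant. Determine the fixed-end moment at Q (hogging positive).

M_Q = 92.11 kN·m

Take the two fixed-end moments M_P, M_Q as redundants; the released structure is the simple span PQ.
Simple-span end rotations at P and Q under the given loads:
  at P: point load 83.6 at a = 3.75: Pab(L + b)/(6LEI) = 81.64/EI
  at Q: point load 83.6 at a = 3.75: Pab(L + a)/(6LEI) = 114.3/EI
  at P: UDL 16: wL³/(24EI) = 83.33/EI
  at Q: UDL 16: wL³/(24EI) = 83.33/EI
  θ_P0 = 165/EI,  θ_Q0 = 197.6/EI
Flexibility coefficients: a unit moment at one end gives L/(3EI) there and L/(6EI) at the far end, so f₁₁ = f₂₂ = 1.667/EI and f₁₂ = f₂₁ = 0.8333/EI.
Compatibility — zero rotation at each built-in end:
  1.667 M_P + 0.8333 M_Q = 165
  0.8333 M_P + 1.667 M_Q = 197.6
Solving the pair gives M_P = 52.93 kN·m and M_Q = 92.11 kN·m (hogging).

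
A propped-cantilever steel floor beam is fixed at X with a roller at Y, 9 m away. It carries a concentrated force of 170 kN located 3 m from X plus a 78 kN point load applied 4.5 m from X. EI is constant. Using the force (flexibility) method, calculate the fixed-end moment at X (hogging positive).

Remove the prop at Y; the released (primary) structure is a cantilever built in at X.
Free-end deflection of the primary structure under the applied loading (downward +):
  point load 170 at a = 3: Pa²(3L − a)/(6EI) = 6120/EI
  point load 78 at a = 4.5: Pa²(3L − a)/(6EI) = 5923/EI
  δ_0 = 12043/EI
Flexibility coefficient — unit upward force at Y: δ_{YY} = L³/(3EI) = 243/EI.
The prop prevents deflection at Y: R_Y = δ_0/δ_{YY} = 12043/243 = 49.56 kN.
Moment equilibrium about X: M_X = Σ(load moments about X) − R_Y·L = 861 − 49.56×9 = 415 kN·m.

M_X = 415 kN·m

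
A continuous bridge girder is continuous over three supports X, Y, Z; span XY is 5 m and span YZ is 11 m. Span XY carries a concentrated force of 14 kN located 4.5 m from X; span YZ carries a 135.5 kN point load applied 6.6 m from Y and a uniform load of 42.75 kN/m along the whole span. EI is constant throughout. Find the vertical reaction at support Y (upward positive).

R_Y = 481.9 kN

Take M_Y as the redundant. Released structure: two simple spans XY and YZ with a hinge at Y.
End slopes at the hinge Y, treating each span as simply supported:
  span XY: point load 14 at a = 4.5: Pab(L + a)/(6LEI) = 9.975/EI
  span YZ: point load 135.5 at a = 6.6: Pab(L + b)/(6LEI) = 918.1/EI
  span YZ: UDL 42.75: wL³/(24EI) = 2371/EI
  relative rotation θ_0 = (9.975 + 3289)/EI = 3299/EI
A unit hogging moment at Y produces rotation L₁/(3EI) + L₂/(3EI) = 5.333/EI.
Compatibility: M_Y·(L₁+L₂)/(3EI) = θ_0, giving M_Y = 618.6 kN·m (hogging).
Span XY, ΣM about X with M_Y applied at Y: R_Y^{XY}·5 = 63 + 618.6, so R_Y^{XY} = 136.3 kN and R_X = 14 − 136.3 = -122.3 kN.
Span YZ, ΣM about Z: R_Y^{YZ}·11 = 3183 + 618.6, so R_Y^{YZ} = 345.6 kN and R_Z = 605.8 − 345.6 = 260.2 kN.
R_Y = 136.3 + 345.6 = 481.9 kN.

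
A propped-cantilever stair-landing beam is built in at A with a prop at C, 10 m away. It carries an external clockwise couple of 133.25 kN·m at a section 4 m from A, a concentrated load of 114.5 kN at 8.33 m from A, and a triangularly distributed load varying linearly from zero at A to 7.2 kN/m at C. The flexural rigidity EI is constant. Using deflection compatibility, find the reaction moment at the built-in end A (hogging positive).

Remove the prop at C; the released (primary) structure is a cantilever built in at A.
Free-end deflection of the primary structure under the applied loading (downward +):
  clockwise couple 133.25 at a = 4: M₀a(2L − a)/(2EI) = 4264/EI
  point load 114.5 at a = 8.33: Pa²(3L − a)/(6EI) = 28695/EI
  triangular load, peak 7.2 at the free end: 11w₀L⁴/(120EI) = 6600/EI
  δ_0 = 39559/EI
Tip deflection under a unit load at C: L³/(3EI) = 333.3/EI.
The prop prevents deflection at C: R_C = δ_0/δ_{CC} = 39559/333.3 = 118.7 kN.
Moment equilibrium about A: M_A = Σ(load moments about A) − R_C·L = 1327 − 118.7×10 = 140.3 kN·m.

M_A = 140.3 kN·m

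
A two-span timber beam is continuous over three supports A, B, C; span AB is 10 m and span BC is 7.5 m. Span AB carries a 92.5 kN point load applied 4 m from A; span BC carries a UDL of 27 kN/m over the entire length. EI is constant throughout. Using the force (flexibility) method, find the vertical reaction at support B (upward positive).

Release continuity at B by inserting a hinge; the redundant is the internal moment M_B. The primary structure is two simply-supported spans AB and BC.
End slopes at the hinge B, treating each span as simply supported:
  span AB: point load 92.5 at a = 4: Pab(L + a)/(6LEI) = 518/EI
  span BC: UDL 27: wL³/(24EI) = 474.6/EI
  relative rotation θ_0 = (518 + 474.6)/EI = 992.6/EI
A unit hogging moment at B produces rotation L₁/(3EI) + L₂/(3EI) = 5.833/EI.
Slope continuity at B: θ_0 = M_B·5.833/EI, so M_B = 992.6/5.833 = 170.2 kN·m (hogging).
Span AB, ΣM about A with M_B applied at B: R_B^{AB}·10 = 370 + 170.2, so R_B^{AB} = 54.02 kN and R_A = 92.5 − 54.02 = 38.48 kN.
Span BC, ΣM about C: R_B^{BC}·7.5 = 759.4 + 170.2, so R_B^{BC} = 123.9 kN and R_C = 202.5 − 123.9 = 78.56 kN.
R_B = 54.02 + 123.9 = 178 kN.

R_B = 178 kN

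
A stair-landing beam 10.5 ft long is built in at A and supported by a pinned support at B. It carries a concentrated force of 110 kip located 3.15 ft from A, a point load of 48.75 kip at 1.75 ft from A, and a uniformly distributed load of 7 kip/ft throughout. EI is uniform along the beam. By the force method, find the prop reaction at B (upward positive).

R_B = 42.85 kip

Take the reaction at B as the redundant and release it; the primary structure is a cantilever fixed at A.
Primary-structure tip deflection at B by superposition:
  point load 110 at a = 3.15: Pa²(3L − a)/(6EI) = 5157/EI
  point load 48.75 at a = 1.75: Pa²(3L − a)/(6EI) = 740.3/EI
  UDL 7: wL⁴/(8EI) = 10636/EI
  δ_0 = 16533/EI
Flexibility coefficient — unit upward force at B: δ_{BB} = L³/(3EI) = 385.9/EI.
The prop prevents deflection at B: R_B = δ_0/δ_{BB} = 16533/385.9 = 42.85 kip.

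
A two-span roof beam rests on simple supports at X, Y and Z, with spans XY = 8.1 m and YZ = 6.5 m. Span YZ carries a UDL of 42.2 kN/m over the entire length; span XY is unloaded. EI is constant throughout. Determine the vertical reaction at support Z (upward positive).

R_Z = 121.9 kN

Take M_Y as the redundant. Released structure: two simple spans XY and YZ with a hinge at Y.
Rotations at Y on the released spans (each span's end-slope, ×1/EI):
  span YZ: UDL 42.2: wL³/(24EI) = 482.9/EI
  relative rotation θ_0 = (0 + 482.9)/EI = 482.9/EI
A unit hogging moment at Y produces rotation L₁/(3EI) + L₂/(3EI) = 4.867/EI.
Compatibility: M_Y·(L₁+L₂)/(3EI) = θ_0, giving M_Y = 99.22 kN·m (hogging).
Span YZ, ΣM about Z: R_Y^{YZ}·6.5 = 891.5 + 99.22, so R_Y^{YZ} = 152.4 kN and R_Z = 274.3 − 152.4 = 121.9 kN.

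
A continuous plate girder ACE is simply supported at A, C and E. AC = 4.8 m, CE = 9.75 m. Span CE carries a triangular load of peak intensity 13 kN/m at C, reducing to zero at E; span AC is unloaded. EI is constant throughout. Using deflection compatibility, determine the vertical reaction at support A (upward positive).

Release continuity at C by inserting a hinge; the redundant is the internal moment M_C. The primary structure is two simply-supported spans AC and CE.
End slopes at the hinge C, treating each span as simply supported:
  span CE: triangular load, peak 13: w₀L³/(45EI) = 267.8/EI
  relative rotation θ_0 = (0 + 267.8)/EI = 267.8/EI
A unit hogging moment at C produces rotation L₁/(3EI) + L₂/(3EI) = 4.85/EI.
Slope continuity at C: θ_0 = M_C·4.85/EI, so M_C = 267.8/4.85 = 55.21 kN·m (hogging).
Span AC, ΣM about A with M_C applied at C: R_C^{AC}·4.8 = 0 + 55.21, so R_C^{AC} = 11.5 kN and R_A = 0 − 11.5 = -11.5 kN.

R_A = -11.5 kN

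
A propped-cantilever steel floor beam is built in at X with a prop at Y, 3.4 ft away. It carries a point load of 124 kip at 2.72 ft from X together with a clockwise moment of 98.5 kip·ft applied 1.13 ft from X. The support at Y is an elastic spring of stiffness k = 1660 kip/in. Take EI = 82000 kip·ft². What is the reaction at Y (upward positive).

R_Y = 84.75 kip

Choose R_Y as the redundant. The primary structure is the cantilever fixed at X.
Downward deflection at the released point Y due to the loads:
  point load 124 at a = 2.72: Pa²(3L − a)/(6EI) = 1144/EI
  clockwise couple 98.5 at a = 1.13: M₀a(2L − a)/(2EI) = 315.5/EI
  δ_0 = 1459/EI
Tip deflection under a unit load at Y: L³/(3EI) = 13.1/EI.
With EI = 82000 kip·ft²: δ_0 = 0.017796 ft and δ_{YY} = 0.00016 ft/kip.
Compatibility — the spring shortens by R_Y/k under the reaction it provides: δ_0 − R_Y·δ_{YY} = R_Y/k. With 1/k = 1/(1660×12) ft/kip = 0.00005 ft/kip, R_Y = δ_0 / (δ_{YY} + 1/k) = 0.017796 / (0.00016 + 0.00005) = 84.75 kip.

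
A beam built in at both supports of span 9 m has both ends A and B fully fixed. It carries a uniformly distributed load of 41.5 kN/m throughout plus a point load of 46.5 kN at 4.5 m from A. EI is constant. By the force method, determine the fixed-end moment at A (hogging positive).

Take the two fixed-end moments M_A, M_B as redundants; the released structure is the simple span AB.
End rotations of the released simple span under the applied load (×1/EI):
  at A: UDL 41.5: wL³/(24EI) = 1261/EI
  at B: UDL 41.5: wL³/(24EI) = 1261/EI
  at A: point load 46.5 at a = 4.5: Pab(L + b)/(6LEI) = 235.4/EI
  at B: point load 46.5 at a = 4.5: Pab(L + a)/(6LEI) = 235.4/EI
  θ_A0 = 1496/EI,  θ_B0 = 1496/EI
Flexibility coefficients: a unit moment at one end gives L/(3EI) there and L/(6EI) at the far end, so f₁₁ = f₂₂ = 3/EI and f₁₂ = f₂₁ = 1.5/EI.
Compatibility — zero rotation at each built-in end:
  3 M_A + 1.5 M_B = 1496
  1.5 M_A + 3 M_B = 1496
Solving the pair gives M_A = 332.4 kN·m and M_B = 332.4 kN·m (hogging).

M_A = 332.4 kN·m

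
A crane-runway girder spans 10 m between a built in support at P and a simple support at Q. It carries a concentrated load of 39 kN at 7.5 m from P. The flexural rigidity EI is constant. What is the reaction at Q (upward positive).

R_Q = 24.68 kN

Remove the prop at Q; the released (primary) structure is a cantilever built in at P.
Downward deflection at the released point Q due to the loads:
  point load 39 at a = 7.5: Pa²(3L − a)/(6EI) = 8227/EI
Tip deflection under a unit load at Q: L³/(3EI) = 333.3/EI.
Compatibility at Q: δ_0 − R_Q·δ_{QQ} = 0, so R_Q = 8227/333.3 = 24.68 kN.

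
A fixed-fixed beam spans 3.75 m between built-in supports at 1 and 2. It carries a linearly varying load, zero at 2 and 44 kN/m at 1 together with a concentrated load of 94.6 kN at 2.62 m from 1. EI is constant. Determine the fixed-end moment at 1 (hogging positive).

M_1 = 53.44 kN·m

Take the two fixed-end moments M_1, M_2 as redundants; the released structure is the simple span 12.
Simple-span end rotations at 1 and 2 under the given loads:
  at 1: triangular load, peak 44: w₀L³/(45EI) = 51.56/EI
  at 2: triangular load, peak 44: 7w₀L³/(360EI) = 45.12/EI
  at 1: point load 94.6 at a = 2.62: Pab(L + b)/(6LEI) = 60.74/EI
  at 2: point load 94.6 at a = 2.62: Pab(L + a)/(6LEI) = 79.29/EI
  θ_10 = 112.3/EI,  θ_20 = 124.4/EI
Flexibility coefficients: a unit moment at one end gives L/(3EI) there and L/(6EI) at the far end, so f₁₁ = f₂₂ = 1.25/EI and f₁₂ = f₂₁ = 0.625/EI.
Compatibility — zero rotation at each built-in end:
  1.25 M_1 + 0.625 M_2 = 112.3
  0.625 M_1 + 1.25 M_2 = 124.4
Solving the pair gives M_1 = 53.44 kN·m and M_2 = 72.81 kN·m (hogging).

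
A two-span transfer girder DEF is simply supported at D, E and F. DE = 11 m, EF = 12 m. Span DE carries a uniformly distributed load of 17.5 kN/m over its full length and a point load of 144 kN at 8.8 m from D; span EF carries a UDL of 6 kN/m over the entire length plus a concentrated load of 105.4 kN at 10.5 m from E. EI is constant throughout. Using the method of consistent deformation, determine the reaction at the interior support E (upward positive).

R_E = 318.6 kN

Take M_E as the redundant. Released structure: two simple spans DE and EF with a hinge at E.
End slopes at the hinge E, treating each span as simply supported:
  span DE: UDL 17.5: wL³/(24EI) = 970.5/EI
  span DE: point load 144 at a = 8.8: Pab(L + a)/(6LEI) = 836.4/EI
  span EF: UDL 6: wL³/(24EI) = 432/EI
  span EF: point load 105.4 at a = 10.5: Pab(L + b)/(6LEI) = 311.3/EI
  relative rotation θ_0 = (1807 + 743.3)/EI = 2550/EI
A unit hogging moment at E produces rotation L₁/(3EI) + L₂/(3EI) = 7.667/EI.
Slope continuity at E: θ_0 = M_E·7.667/EI, so M_E = 2550/7.667 = 332.6 kN·m (hogging).
Span DE, ΣM about D with M_E applied at E: R_E^{DE}·11 = 2326 + 332.6, so R_E^{DE} = 241.7 kN and R_D = 336.5 − 241.7 = 94.81 kN.
Span EF, ΣM about F: R_E^{EF}·12 = 590.1 + 332.6, so R_E^{EF} = 76.89 kN and R_F = 177.4 − 76.89 = 100.5 kN.
R_E = 241.7 + 76.89 = 318.6 kN.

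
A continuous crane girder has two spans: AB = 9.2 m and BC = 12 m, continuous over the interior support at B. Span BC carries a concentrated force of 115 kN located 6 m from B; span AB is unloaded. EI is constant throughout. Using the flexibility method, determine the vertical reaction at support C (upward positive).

R_C = 45.29 kN

Insert a hinge at B; M_B is the redundant, and each span becomes simply supported.
Discontinuity in slope at B on the released structure — sum the simple-span end rotations:
  span BC: point load 115 at a = 6: Pab(L + b)/(6LEI) = 1035/EI
  relative rotation θ_0 = (0 + 1035)/EI = 1035/EI
A unit hogging moment at B produces rotation L₁/(3EI) + L₂/(3EI) = 7.067/EI.
Slope continuity at B: θ_0 = M_B·7.067/EI, so M_B = 1035/7.067 = 146.5 kN·m (hogging).
Span BC, ΣM about C: R_B^{BC}·12 = 690 + 146.5, so R_B^{BC} = 69.71 kN and R_C = 115 − 69.71 = 45.29 kN.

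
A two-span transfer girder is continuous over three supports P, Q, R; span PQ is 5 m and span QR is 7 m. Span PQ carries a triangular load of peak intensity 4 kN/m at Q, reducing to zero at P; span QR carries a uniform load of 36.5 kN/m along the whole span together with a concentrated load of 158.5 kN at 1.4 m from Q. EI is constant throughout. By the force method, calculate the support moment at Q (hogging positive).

Insert a hinge at Q; M_Q is the redundant, and each span becomes simply supported.
End slopes at the hinge Q, treating each span as simply supported:
  span PQ: triangular load, peak 4: w₀L³/(45EI) = 11.11/EI
  span QR: UDL 36.5: wL³/(24EI) = 521.6/EI
  span QR: point load 158.5 at a = 1.4: Pab(L + b)/(6LEI) = 372.8/EI
  relative rotation θ_0 = (11.11 + 894.4)/EI = 905.5/EI
A unit hogging moment at Q produces rotation L₁/(3EI) + L₂/(3EI) = 4/EI.
Compatibility: M_Q·(L₁+L₂)/(3EI) = θ_0, giving M_Q = 226.4 kN·m (hogging).

M_Q = 226.4 kN·m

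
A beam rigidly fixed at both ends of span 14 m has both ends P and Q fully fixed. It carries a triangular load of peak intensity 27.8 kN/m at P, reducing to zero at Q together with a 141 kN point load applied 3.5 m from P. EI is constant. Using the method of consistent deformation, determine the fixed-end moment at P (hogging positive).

M_P = 550 kN·m

Release both end moments; the primary structure is a simply-supported span PQ with redundants M_P and M_Q.
Simple-span end rotations at P and Q under the given loads:
  at P: triangular load, peak 27.8: w₀L³/(45EI) = 1695/EI
  at Q: triangular load, peak 27.8: 7w₀L³/(360EI) = 1483/EI
  at P: point load 141 at a = 3.5: Pab(L + b)/(6LEI) = 1511/EI
  at Q: point load 141 at a = 3.5: Pab(L + a)/(6LEI) = 1080/EI
  θ_P0 = 3207/EI,  θ_Q0 = 2563/EI
Flexibility coefficients: a unit moment at one end gives L/(3EI) there and L/(6EI) at the far end, so f₁₁ = f₂₂ = 4.667/EI and f₁₂ = f₂₁ = 2.333/EI.
Compatibility — zero rotation at each built-in end:
  4.667 M_P + 2.333 M_Q = 3207
  2.333 M_P + 4.667 M_Q = 2563
Solving the pair gives M_P = 550 kN·m and M_Q = 274.2 kN·m (hogging).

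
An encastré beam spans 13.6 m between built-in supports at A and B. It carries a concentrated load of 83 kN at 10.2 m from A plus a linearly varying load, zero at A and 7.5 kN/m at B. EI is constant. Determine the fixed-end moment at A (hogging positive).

M_A = 99.15 kN·m

Release both end moments; the primary structure is a simply-supported span AB with redundants M_A and M_B.
On the primary (simply-supported) span, the end slopes from the loading are:
  at A: point load 83 at a = 10.2: Pab(L + b)/(6LEI) = 599.7/EI
  at B: point load 83 at a = 10.2: Pab(L + a)/(6LEI) = 839.5/EI
  at A: triangular load, peak 7.5: 7w₀L³/(360EI) = 366.8/EI
  at B: triangular load, peak 7.5: w₀L³/(45EI) = 419.2/EI
  θ_A0 = 966.5/EI,  θ_B0 = 1259/EI
Flexibility coefficients: a unit moment at one end gives L/(3EI) there and L/(6EI) at the far end, so f₁₁ = f₂₂ = 4.533/EI and f₁₂ = f₂₁ = 2.267/EI.
Compatibility — zero rotation at each built-in end:
  4.533 M_A + 2.267 M_B = 966.5
  2.267 M_A + 4.533 M_B = 1259
Solving the pair gives M_A = 99.15 kN·m and M_B = 228.1 kN·m (hogging).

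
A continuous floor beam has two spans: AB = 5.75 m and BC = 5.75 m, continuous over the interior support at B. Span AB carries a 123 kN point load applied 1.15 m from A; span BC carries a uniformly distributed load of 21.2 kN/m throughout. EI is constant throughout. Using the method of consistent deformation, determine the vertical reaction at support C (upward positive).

Release continuity at B by inserting a hinge; the redundant is the internal moment M_B. The primary structure is two simply-supported spans AB and BC.
Rotations at B on the released spans (each span's end-slope, ×1/EI):
  span AB: point load 123 at a = 1.15: Pab(L + a)/(6LEI) = 130.1/EI
  span BC: UDL 21.2: wL³/(24EI) = 167.9/EI
  relative rotation θ_0 = (130.1 + 167.9)/EI = 298.1/EI
A unit hogging moment at B produces rotation L₁/(3EI) + L₂/(3EI) = 3.833/EI.
Compatibility: M_B·(L₁+L₂)/(3EI) = θ_0, giving M_B = 77.76 kN·m (hogging).
Span BC, ΣM about C: R_B^{BC}·5.75 = 350.5 + 77.76, so R_B^{BC} = 74.47 kN and R_C = 121.9 − 74.47 = 47.43 kN.

R_C = 47.43 kN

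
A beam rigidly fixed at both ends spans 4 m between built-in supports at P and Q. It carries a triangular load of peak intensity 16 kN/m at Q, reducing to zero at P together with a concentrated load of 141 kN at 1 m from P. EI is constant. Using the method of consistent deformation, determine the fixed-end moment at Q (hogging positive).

M_Q = 39.24 kN·m

Release both end moments; the primary structure is a simply-supported span PQ with redundants M_P and M_Q.
End rotations of the released simple span under the applied load (×1/EI):
  at P: triangular load, peak 16: 7w₀L³/(360EI) = 19.91/EI
  at Q: triangular load, peak 16: w₀L³/(45EI) = 22.76/EI
  at P: point load 141 at a = 1: Pab(L + b)/(6LEI) = 123.4/EI
  at Q: point load 141 at a = 1: Pab(L + a)/(6LEI) = 88.12/EI
  θ_P0 = 143.3/EI,  θ_Q0 = 110.9/EI
Flexibility coefficients: a unit moment at one end gives L/(3EI) there and L/(6EI) at the far end, so f₁₁ = f₂₂ = 1.333/EI and f₁₂ = f₂₁ = 0.6667/EI.
Compatibility — zero rotation at each built-in end:
  1.333 M_P + 0.6667 M_Q = 143.3
  0.6667 M_P + 1.333 M_Q = 110.9
Solving the pair gives M_P = 87.85 kN·m and M_Q = 39.24 kN·m (hogging).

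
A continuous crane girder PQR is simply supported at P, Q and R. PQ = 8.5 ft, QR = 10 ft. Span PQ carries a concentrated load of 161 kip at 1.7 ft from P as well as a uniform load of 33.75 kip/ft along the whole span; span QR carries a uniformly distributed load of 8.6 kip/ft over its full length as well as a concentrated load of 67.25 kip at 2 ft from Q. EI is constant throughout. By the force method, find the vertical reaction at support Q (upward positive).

R_Q = 340.1 kip

Release continuity at Q by inserting a hinge; the redundant is the internal moment M_Q. The primary structure is two simply-supported spans PQ and QR.
End slopes at the hinge Q, treating each span as simply supported:
  span PQ: point load 161 at a = 1.7: Pab(L + a)/(6LEI) = 372.2/EI
  span PQ: UDL 33.75: wL³/(24EI) = 863.6/EI
  span QR: UDL 8.6: wL³/(24EI) = 358.3/EI
  span QR: point load 67.25 at a = 2: Pab(L + b)/(6LEI) = 322.8/EI
  relative rotation θ_0 = (1236 + 681.1)/EI = 1917/EI
A unit hogging moment at Q produces rotation L₁/(3EI) + L₂/(3EI) = 6.167/EI.
Compatibility: M_Q·(L₁+L₂)/(3EI) = θ_0, giving M_Q = 310.9 kip·ft (hogging).
Span PQ, ΣM about P with M_Q applied at Q: R_Q^{PQ}·8.5 = 1493 + 310.9, so R_Q^{PQ} = 212.2 kip and R_P = 447.9 − 212.2 = 235.7 kip.
Span QR, ΣM about R: R_Q^{QR}·10 = 968 + 310.9, so R_Q^{QR} = 127.9 kip and R_R = 153.2 − 127.9 = 25.36 kip.
R_Q = 212.2 + 127.9 = 340.1 kip.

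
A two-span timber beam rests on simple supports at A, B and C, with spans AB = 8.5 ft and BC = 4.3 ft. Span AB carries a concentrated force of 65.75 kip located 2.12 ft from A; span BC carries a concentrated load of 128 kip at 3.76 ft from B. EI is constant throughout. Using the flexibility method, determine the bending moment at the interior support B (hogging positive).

M_B = 54.83 kip·ft

Release continuity at B by inserting a hinge; the redundant is the internal moment M_B. The primary structure is two simply-supported spans AB and BC.
Discontinuity in slope at B on the released structure — sum the simple-span end rotations:
  span AB: point load 65.75 at a = 2.12: Pab(L + a)/(6LEI) = 185.2/EI
  span BC: point load 128 at a = 3.76: Pab(L + b)/(6LEI) = 48.75/EI
  relative rotation θ_0 = (185.2 + 48.75)/EI = 233.9/EI
A unit hogging moment at B produces rotation L₁/(3EI) + L₂/(3EI) = 4.267/EI.
Slope continuity at B: θ_0 = M_B·4.267/EI, so M_B = 233.9/4.267 = 54.83 kip·ft (hogging).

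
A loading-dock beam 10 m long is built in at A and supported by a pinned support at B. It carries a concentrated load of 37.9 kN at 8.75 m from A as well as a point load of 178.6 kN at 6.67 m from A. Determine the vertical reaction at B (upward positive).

Choose R_B as the redundant. The primary structure is the cantilever fixed at A.
Free-end deflection of the primary structure under the applied loading (downward +):
  point load 37.9 at a = 8.75: Pa²(3L − a)/(6EI) = 10277/EI
  point load 178.6 at a = 6.67: Pa²(3L − a)/(6EI) = 30896/EI
  δ_0 = 41173/EI
Flexibility coefficient — unit upward force at B: δ_{BB} = L³/(3EI) = 333.3/EI.
Compatibility at B: δ_0 − R_B·δ_{BB} = 0, so R_B = 41173/333.3 = 123.5 kN.

R_B = 123.5 kN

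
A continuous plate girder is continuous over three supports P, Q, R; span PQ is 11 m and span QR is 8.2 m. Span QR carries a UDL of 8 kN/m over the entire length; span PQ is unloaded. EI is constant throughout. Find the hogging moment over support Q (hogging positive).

M_Q = 28.72 kN·m

Release continuity at Q by inserting a hinge; the redundant is the internal moment M_Q. The primary structure is two simply-supported spans PQ and QR.
Discontinuity in slope at Q on the released structure — sum the simple-span end rotations:
  span QR: UDL 8: wL³/(24EI) = 183.8/EI
  relative rotation θ_0 = (0 + 183.8)/EI = 183.8/EI
A unit hogging moment at Q produces rotation L₁/(3EI) + L₂/(3EI) = 6.4/EI.
Compatibility: M_Q·(L₁+L₂)/(3EI) = θ_0, giving M_Q = 28.72 kN·m (hogging).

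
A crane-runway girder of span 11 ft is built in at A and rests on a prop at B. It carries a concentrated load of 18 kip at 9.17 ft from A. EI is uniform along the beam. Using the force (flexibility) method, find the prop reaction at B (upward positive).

R_B = 13.55 kip

Release the roller at B. Primary structure: cantilever fixed at A.
Downward deflection at the released point B due to the loads:
  point load 18 at a = 9.17: Pa²(3L − a)/(6EI) = 6012/EI
Tip deflection under a unit load at B: L³/(3EI) = 443.7/EI.
Compatibility at B: δ_0 − R_B·δ_{BB} = 0, so R_B = 6012/443.7 = 13.55 kip.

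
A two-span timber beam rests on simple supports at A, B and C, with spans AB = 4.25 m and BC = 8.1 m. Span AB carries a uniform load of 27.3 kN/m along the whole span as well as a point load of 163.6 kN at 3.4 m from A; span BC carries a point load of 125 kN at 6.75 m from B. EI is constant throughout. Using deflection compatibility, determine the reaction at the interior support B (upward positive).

Release continuity at B by inserting a hinge; the redundant is the internal moment M_B. The primary structure is two simply-supported spans AB and BC.
End slopes at the hinge B, treating each span as simply supported:
  span AB: UDL 27.3: wL³/(24EI) = 87.32/EI
  span AB: point load 163.6 at a = 3.4: Pab(L + a)/(6LEI) = 141.8/EI
  span BC: point load 125 at a = 6.75: Pab(L + b)/(6LEI) = 221.5/EI
  relative rotation θ_0 = (229.2 + 221.5)/EI = 450.6/EI
A unit hogging moment at B produces rotation L₁/(3EI) + L₂/(3EI) = 4.117/EI.
Compatibility: M_B·(L₁+L₂)/(3EI) = θ_0, giving M_B = 109.5 kN·m (hogging).
Span AB, ΣM about A with M_B applied at B: R_B^{AB}·4.25 = 802.8 + 109.5, so R_B^{AB} = 214.6 kN and R_A = 279.6 − 214.6 = 64.98 kN.
Span BC, ΣM about C: R_B^{BC}·8.1 = 168.8 + 109.5, so R_B^{BC} = 34.35 kN and R_C = 125 − 34.35 = 90.65 kN.
R_B = 214.6 + 34.35 = 249 kN.

R_B = 249 kN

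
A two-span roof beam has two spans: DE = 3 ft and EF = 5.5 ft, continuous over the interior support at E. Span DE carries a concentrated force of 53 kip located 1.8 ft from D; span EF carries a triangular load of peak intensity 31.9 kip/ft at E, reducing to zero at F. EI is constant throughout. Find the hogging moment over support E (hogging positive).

Take M_E as the redundant. Released structure: two simple spans DE and EF with a hinge at E.
End slopes at the hinge E, treating each span as simply supported:
  span DE: point load 53 at a = 1.8: Pab(L + a)/(6LEI) = 30.53/EI
  span EF: triangular load, peak 31.9: w₀L³/(45EI) = 117.9/EI
  relative rotation θ_0 = (30.53 + 117.9)/EI = 148.5/EI
A unit hogging moment at E produces rotation L₁/(3EI) + L₂/(3EI) = 2.833/EI.
Compatibility: M_E·(L₁+L₂)/(3EI) = θ_0, giving M_E = 52.4 kip·ft (hogging).

M_E = 52.4 kip·ft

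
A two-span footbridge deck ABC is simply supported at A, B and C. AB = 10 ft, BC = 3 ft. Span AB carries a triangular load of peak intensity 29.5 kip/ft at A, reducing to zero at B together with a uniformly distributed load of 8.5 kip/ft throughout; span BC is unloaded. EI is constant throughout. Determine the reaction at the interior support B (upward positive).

R_B = 184.4 kip

Take M_B as the redundant. Released structure: two simple spans AB and BC with a hinge at B.
End slopes at the hinge B, treating each span as simply supported:
  span AB: triangular load, peak 29.5: 7w₀L³/(360EI) = 573.6/EI
  span AB: UDL 8.5: wL³/(24EI) = 354.2/EI
  relative rotation θ_0 = (927.8 + 0)/EI = 927.8/EI
A unit hogging moment at B produces rotation L₁/(3EI) + L₂/(3EI) = 4.333/EI.
Compatibility: M_B·(L₁+L₂)/(3EI) = θ_0, giving M_B = 214.1 kip·ft (hogging).
Span AB, ΣM about A with M_B applied at B: R_B^{AB}·10 = 916.7 + 214.1, so R_B^{AB} = 113.1 kip and R_A = 232.5 − 113.1 = 119.4 kip.
Span BC, ΣM about C: R_B^{BC}·3 = 0 + 214.1, so R_B^{BC} = 71.37 kip and R_C = 0 − 71.37 = -71.37 kip.
R_B = 113.1 + 71.37 = 184.4 kip.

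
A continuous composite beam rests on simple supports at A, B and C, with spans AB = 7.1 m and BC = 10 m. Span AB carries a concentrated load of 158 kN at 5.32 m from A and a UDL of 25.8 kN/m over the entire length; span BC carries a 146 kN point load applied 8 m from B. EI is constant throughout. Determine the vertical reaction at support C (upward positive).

R_C = 94.2 kN

Insert a hinge at B; M_B is the redundant, and each span becomes simply supported.
Rotations at B on the released spans (each span's end-slope, ×1/EI):
  span AB: point load 158 at a = 5.32: Pab(L + a)/(6LEI) = 436.2/EI
  span AB: UDL 25.8: wL³/(24EI) = 384.8/EI
  span BC: point load 146 at a = 8: Pab(L + b)/(6LEI) = 467.2/EI
  relative rotation θ_0 = (821 + 467.2)/EI = 1288/EI
A unit hogging moment at B produces rotation L₁/(3EI) + L₂/(3EI) = 5.7/EI.
Compatibility: M_B·(L₁+L₂)/(3EI) = θ_0, giving M_B = 226 kN·m (hogging).
Span BC, ΣM about C: R_B^{BC}·10 = 292 + 226, so R_B^{BC} = 51.8 kN and R_C = 146 − 51.8 = 94.2 kN.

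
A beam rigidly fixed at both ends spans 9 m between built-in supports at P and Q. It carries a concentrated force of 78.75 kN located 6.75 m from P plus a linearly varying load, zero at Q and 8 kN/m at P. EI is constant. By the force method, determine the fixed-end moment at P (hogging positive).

Take the two fixed-end moments M_P, M_Q as redundants; the released structure is the simple span PQ.
On the primary (simply-supported) span, the end slopes from the loading are:
  at P: point load 78.75 at a = 6.75: Pab(L + b)/(6LEI) = 249.2/EI
  at Q: point load 78.75 at a = 6.75: Pab(L + a)/(6LEI) = 348.8/EI
  at P: triangular load, peak 8: w₀L³/(45EI) = 129.6/EI
  at Q: triangular load, peak 8: 7w₀L³/(360EI) = 113.4/EI
  θ_P0 = 378.8/EI,  θ_Q0 = 462.2/EI
Flexibility coefficients: a unit moment at one end gives L/(3EI) there and L/(6EI) at the far end, so f₁₁ = f₂₂ = 3/EI and f₁₂ = f₂₁ = 1.5/EI.
Compatibility — zero rotation at each built-in end:
  3 M_P + 1.5 M_Q = 378.8
  1.5 M_P + 3 M_Q = 462.2
Solving the pair gives M_P = 65.62 kN·m and M_Q = 121.3 kN·m (hogging).

M_P = 65.62 kN·m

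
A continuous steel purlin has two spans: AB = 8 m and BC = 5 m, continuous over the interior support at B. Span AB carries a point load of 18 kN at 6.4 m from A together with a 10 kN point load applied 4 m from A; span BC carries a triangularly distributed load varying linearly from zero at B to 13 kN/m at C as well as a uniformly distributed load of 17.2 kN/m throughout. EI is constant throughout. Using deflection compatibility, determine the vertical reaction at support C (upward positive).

Insert a hinge at B; M_B is the redundant, and each span becomes simply supported.
End slopes at the hinge B, treating each span as simply supported:
  span AB: point load 18 at a = 6.4: Pab(L + a)/(6LEI) = 55.3/EI
  span AB: point load 10 at a = 4: Pab(L + a)/(6LEI) = 40/EI
  span BC: triangular load, peak 13: 7w₀L³/(360EI) = 31.6/EI
  span BC: UDL 17.2: wL³/(24EI) = 89.58/EI
  relative rotation θ_0 = (95.3 + 121.2)/EI = 216.5/EI
A unit hogging moment at B produces rotation L₁/(3EI) + L₂/(3EI) = 4.333/EI.
Compatibility: M_B·(L₁+L₂)/(3EI) = θ_0, giving M_B = 49.96 kN·m (hogging).
Span BC, ΣM about C: R_B^{BC}·5 = 269.2 + 49.96, so R_B^{BC} = 63.82 kN and R_C = 118.5 − 63.82 = 54.68 kN.

R_C = 54.68 kN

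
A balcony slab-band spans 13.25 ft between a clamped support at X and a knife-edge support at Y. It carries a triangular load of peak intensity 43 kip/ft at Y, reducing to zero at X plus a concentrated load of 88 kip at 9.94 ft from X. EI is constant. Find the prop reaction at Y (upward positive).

R_Y = 212.4 kip

Choose R_Y as the redundant. The primary structure is the cantilever fixed at X.
Deflection at Y on the released cantilever, summing each load's contribution:
  triangular load, peak 43 at the free end: 11w₀L⁴/(120EI) = 121491/EI
  point load 88 at a = 9.94: Pa²(3L − a)/(6EI) = 43198/EI
  δ_0 = 164689/EI
Flexibility coefficient — unit upward force at Y: δ_{YY} = L³/(3EI) = 775.4/EI.
Compatibility at Y: δ_0 − R_Y·δ_{YY} = 0, so R_Y = 164689/775.4 = 212.4 kip.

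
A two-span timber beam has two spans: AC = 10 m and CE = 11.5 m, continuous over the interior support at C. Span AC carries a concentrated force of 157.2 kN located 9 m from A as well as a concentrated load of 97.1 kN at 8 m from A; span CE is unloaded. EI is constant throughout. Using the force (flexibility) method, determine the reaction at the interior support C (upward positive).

Take M_C as the redundant. Released structure: two simple spans AC and CE with a hinge at C.
End slopes at the hinge C, treating each span as simply supported:
  span AC: point load 157.2 at a = 9: Pab(L + a)/(6LEI) = 448/EI
  span AC: point load 97.1 at a = 8: Pab(L + a)/(6LEI) = 466.1/EI
  relative rotation θ_0 = (914.1 + 0)/EI = 914.1/EI
A unit hogging moment at C produces rotation L₁/(3EI) + L₂/(3EI) = 7.167/EI.
Compatibility: M_C·(L₁+L₂)/(3EI) = θ_0, giving M_C = 127.5 kN·m (hogging).
Span AC, ΣM about A with M_C applied at C: R_C^{AC}·10 = 2192 + 127.5, so R_C^{AC} = 231.9 kN and R_A = 254.3 − 231.9 = 22.39 kN.
Span CE, ΣM about E: R_C^{CE}·11.5 = 0 + 127.5, so R_C^{CE} = 11.09 kN and R_E = 0 − 11.09 = -11.09 kN.
R_C = 231.9 + 11.09 = 243 kN.

R_C = 243 kN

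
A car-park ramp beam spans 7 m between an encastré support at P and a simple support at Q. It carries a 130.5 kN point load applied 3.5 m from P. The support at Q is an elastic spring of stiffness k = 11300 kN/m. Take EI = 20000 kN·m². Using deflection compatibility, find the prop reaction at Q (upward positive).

R_Q = 40.16 kN

Remove the prop at Q; the released (primary) structure is a cantilever built in at P.
Primary-structure tip deflection at Q by superposition:
  point load 130.5 at a = 3.5: Pa²(3L − a)/(6EI) = 4663/EI
Flexibility coefficient — unit upward force at Q: δ_{QQ} = L³/(3EI) = 114.3/EI.
With EI = 20000 kN·m²: δ_0 = 0.23313 m and δ_{QQ} = 0.005717 m/kN.
Compatibility — the spring shortens by R_Q/k under the reaction it provides: δ_0 − R_Q·δ_{QQ} = R_Q/k. With 1/k = 0.000088 m/kN, R_Q = δ_0 / (δ_{QQ} + 1/k) = 0.23313 / (0.005717 + 0.000088) = 40.16 kN.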